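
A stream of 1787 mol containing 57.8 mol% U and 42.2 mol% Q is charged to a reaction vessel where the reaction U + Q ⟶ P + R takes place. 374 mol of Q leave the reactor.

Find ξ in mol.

ξ = 380 mol

For Q: n = n₀ − 1ξ → 374 = 754.1 − 1ξ, giving ξ = 380.1 mol.
Outlet amounts (n = n₀ + ν ξ):
  U: 1033 − 1(380.1) = 652.8
  Q: 754.1 − 1(380.1) = 374
  P: 0 + 1(380.1) = 380.1
  R: 0 + 1(380.1) = 380.1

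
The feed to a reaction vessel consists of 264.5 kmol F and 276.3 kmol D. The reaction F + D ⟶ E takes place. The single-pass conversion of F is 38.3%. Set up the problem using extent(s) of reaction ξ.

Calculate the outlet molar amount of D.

F reacted = 0.383 × 264.5 = 101.3 kmol; ν_F = −1, so ξ = 101.3/1 = 101.3 kmol.
Outlet amounts (n = n₀ + ν ξ):
  F: 264.5 − 1(101.3) = 163.2
  D: 276.3 − 1(101.3) = 175
  E: 0 + 1(101.3) = 101.3

175 kmol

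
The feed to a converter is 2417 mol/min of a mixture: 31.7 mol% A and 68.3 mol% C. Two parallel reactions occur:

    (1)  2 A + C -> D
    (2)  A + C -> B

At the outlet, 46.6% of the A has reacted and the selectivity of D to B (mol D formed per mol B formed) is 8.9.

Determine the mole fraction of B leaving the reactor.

0.00922

Conversion of A: A consumed = 0.466 × 766.2 = 357 mol/min = 2ξ₁ + 1ξ₂.
Selectivity: 1ξ₁ / (1ξ₂) = 8.9 → ξ₁ = 8.9 ξ₂.
Substitute: (2·8.9 + 1) ξ₂ = 357 → ξ₂ = 18.99 mol/min, ξ₁ = 169 mol/min.
Outlet amounts (n = n₀ + Σ ν·ξ):
  A: 766.2 − 2(169) − 1(18.99) = 409.1
  C: 1651 − 1(169) − 1(18.99) = 1463
  D: 0 + 1(169) = 169
  B: 0 + 1(18.99) = 18.99
Total out = 2060 mol/min; y_B = 18.99 / 2060 = 0.009219.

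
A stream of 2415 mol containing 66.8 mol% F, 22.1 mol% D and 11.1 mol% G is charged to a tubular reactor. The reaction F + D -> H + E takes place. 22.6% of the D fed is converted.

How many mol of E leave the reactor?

D reacted = 0.226 × 533.7 = 120.6 mol; ν_D = −1, so ξ = 120.6/1 = 120.6 mol.
Outlet amounts (n = n₀ + ν ξ):
  F: 1613 − 1(120.6) = 1493
  D: 533.7 − 1(120.6) = 413.1
  H: 0 + 1(120.6) = 120.6
  E: 0 + 1(120.6) = 120.6
  G: 268.1 (inert)

121 mol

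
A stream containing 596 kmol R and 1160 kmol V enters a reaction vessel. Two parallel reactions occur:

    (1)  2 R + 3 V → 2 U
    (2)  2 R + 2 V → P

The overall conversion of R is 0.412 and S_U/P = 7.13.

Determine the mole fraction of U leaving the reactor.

0.138

Conversion of R: R consumed = 0.412 × 596 = 245.6 kmol = 2ξ₁ + 2ξ₂.
Selectivity: 2ξ₁ / (1ξ₂) = 7.13 → ξ₁ = 3.565 ξ₂.
Substitute: (2·3.565 + 2) ξ₂ = 245.6 → ξ₂ = 26.9 kmol, ξ₁ = 95.88 kmol.
Outlet amounts (n = n₀ + Σ ν·ξ):
  R: 596 − 2(95.88) − 2(26.9) = 350.4
  V: 1160 − 3(95.88) − 2(26.9) = 818.6
  U: 0 + 2(95.88) = 191.8
  P: 0 + 1(26.9) = 26.9
Total out = 1388 kmol; y_U = 191.8 / 1388 = 0.1382.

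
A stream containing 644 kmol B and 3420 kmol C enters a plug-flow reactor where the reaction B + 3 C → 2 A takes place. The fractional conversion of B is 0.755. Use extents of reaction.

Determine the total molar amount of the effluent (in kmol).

3090 kmol

B reacted = 0.755 × 644 = 486.2 kmol; ν_B = −1, so ξ = 486.2/1 = 486.2 kmol.
Outlet amounts (n = n₀ + ν ξ):
  B: 644 − 1(486.2) = 157.8
  C: 3420 − 3(486.2) = 1961
  A: 0 + 2(486.2) = 972.4
Total out = 157.8 + 1961 + 972.4 = 3092 kmol.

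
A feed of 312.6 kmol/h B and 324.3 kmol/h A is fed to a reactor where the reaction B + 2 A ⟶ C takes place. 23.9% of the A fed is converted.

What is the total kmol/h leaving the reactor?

559 kmol/h

A reacted = 0.239 × 324.3 = 77.51 kmol/h; ν_A = −2, so ξ = 77.51/2 = 38.75 kmol/h.
Outlet amounts (n = n₀ + ν ξ):
  B: 312.6 − 1(38.75) = 273.8
  A: 324.3 − 2(38.75) = 246.8
  C: 0 + 1(38.75) = 38.75
Total out = 273.8 + 246.8 + 38.75 = 559.4 kmol/h.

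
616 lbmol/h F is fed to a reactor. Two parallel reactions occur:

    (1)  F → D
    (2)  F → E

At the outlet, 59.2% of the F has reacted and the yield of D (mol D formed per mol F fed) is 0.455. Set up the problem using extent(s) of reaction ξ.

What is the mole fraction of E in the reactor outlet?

0.137

Yield of D: 1ξ₁ / 616 = 0.455 → ξ₁ = 280.3 lbmol/h.
Conversion of F: 1ξ₁ + 1ξ₂ = 0.592 × 616 = 364.7 → ξ₂ = 84.39 lbmol/h.
Outlet amounts (n = n₀ + Σ ν·ξ):
  F: 616 − 1(280.3) − 1(84.39) = 251.3
  D: 0 + 1(280.3) = 280.3
  E: 0 + 1(84.39) = 84.39
Total out = 616 lbmol/h; y_E = 84.39 / 616 = 0.137.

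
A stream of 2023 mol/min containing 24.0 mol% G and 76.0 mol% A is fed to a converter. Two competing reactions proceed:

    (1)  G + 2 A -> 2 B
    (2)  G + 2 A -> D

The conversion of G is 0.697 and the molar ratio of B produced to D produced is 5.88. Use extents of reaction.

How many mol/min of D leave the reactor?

85.9 mol/min

Conversion of G: G consumed = 0.697 × 485.5 = 338.4 mol/min = 1ξ₁ + 1ξ₂.
Selectivity: 2ξ₁ / (1ξ₂) = 5.88 → ξ₁ = 2.94 ξ₂.
Substitute: (1·2.94 + 1) ξ₂ = 338.4 → ξ₂ = 85.89 mol/min, ξ₁ = 252.5 mol/min.
Outlet amounts (n = n₀ + Σ ν·ξ):
  G: 485.5 − 1(252.5) − 1(85.89) = 147.1
  A: 1537 − 2(252.5) − 2(85.89) = 860.7
  B: 0 + 2(252.5) = 505
  D: 0 + 1(85.89) = 85.89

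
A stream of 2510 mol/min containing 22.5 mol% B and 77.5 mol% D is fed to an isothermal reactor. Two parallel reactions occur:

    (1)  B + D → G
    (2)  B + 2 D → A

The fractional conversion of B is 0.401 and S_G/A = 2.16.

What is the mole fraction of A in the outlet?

Conversion of B: B consumed = 0.401 × 564.8 = 226.5 mol/min = 1ξ₁ + 1ξ₂.
Selectivity: 1ξ₁ / (1ξ₂) = 2.16 → ξ₁ = 2.16 ξ₂.
Substitute: (1·2.16 + 1) ξ₂ = 226.5 → ξ₂ = 71.67 mol/min, ξ₁ = 154.8 mol/min.
Outlet amounts (n = n₀ + Σ ν·ξ):
  B: 564.8 − 1(154.8) − 1(71.67) = 338.3
  D: 1945 − 1(154.8) − 2(71.67) = 1647
  G: 0 + 1(154.8) = 154.8
  A: 0 + 1(71.67) = 71.67
Total out = 2212 mol/min; y_A = 71.67 / 2212 = 0.0324.

0.0324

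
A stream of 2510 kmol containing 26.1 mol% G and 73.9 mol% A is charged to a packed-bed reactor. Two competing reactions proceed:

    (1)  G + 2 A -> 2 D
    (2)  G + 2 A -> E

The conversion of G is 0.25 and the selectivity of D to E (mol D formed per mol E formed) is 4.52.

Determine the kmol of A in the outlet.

1530 kmol

Conversion of G: G consumed = 0.25 × 655.1 = 163.8 kmol = 1ξ₁ + 1ξ₂.
Selectivity: 2ξ₁ / (1ξ₂) = 4.52 → ξ₁ = 2.26 ξ₂.
Substitute: (1·2.26 + 1) ξ₂ = 163.8 → ξ₂ = 50.24 kmol, ξ₁ = 113.5 kmol.
Outlet amounts (n = n₀ + Σ ν·ξ):
  G: 655.1 − 1(113.5) − 1(50.24) = 491.3
  A: 1855 − 2(113.5) − 2(50.24) = 1527
  D: 0 + 2(113.5) = 227.1
  E: 0 + 1(50.24) = 50.24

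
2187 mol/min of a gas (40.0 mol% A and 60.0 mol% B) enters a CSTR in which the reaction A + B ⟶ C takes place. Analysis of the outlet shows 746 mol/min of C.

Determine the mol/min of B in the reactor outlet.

For C: n = n₀ + 1ξ → 746 = 0 + 1ξ, giving ξ = 746 mol/min.
Outlet amounts (n = n₀ + ν ξ):
  A: 874.8 − 1(746) = 128.8
  B: 1312 − 1(746) = 566.2
  C: 0 + 1(746) = 746

566 mol/min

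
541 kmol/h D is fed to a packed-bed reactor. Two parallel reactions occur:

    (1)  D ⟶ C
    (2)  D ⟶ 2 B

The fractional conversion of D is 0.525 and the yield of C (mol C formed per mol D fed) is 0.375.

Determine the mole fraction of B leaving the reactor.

Yield of C: 1ξ₁ / 541 = 0.375 → ξ₁ = 202.9 kmol/h.
Conversion of D: 1ξ₁ + 1ξ₂ = 0.525 × 541 = 284 → ξ₂ = 81.15 kmol/h.
Outlet amounts (n = n₀ + Σ ν·ξ):
  D: 541 − 1(202.9) − 1(81.15) = 257
  C: 0 + 1(202.9) = 202.9
  B: 0 + 2(81.15) = 162.3
Total out = 622.2 kmol/h; y_B = 162.3 / 622.2 = 0.2609.

0.261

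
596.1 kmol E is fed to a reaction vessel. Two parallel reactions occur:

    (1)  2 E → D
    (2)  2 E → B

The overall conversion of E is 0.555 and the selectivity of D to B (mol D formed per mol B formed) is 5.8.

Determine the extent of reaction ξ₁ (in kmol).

Conversion of E: E consumed = 0.555 × 596.1 = 330.8 kmol = 2ξ₁ + 2ξ₂.
Selectivity: 1ξ₁ / (1ξ₂) = 5.8 → ξ₁ = 5.8 ξ₂.
Substitute: (2·5.8 + 2) ξ₂ = 330.8 → ξ₂ = 24.33 kmol, ξ₁ = 141.1 kmol.
Outlet amounts (n = n₀ + Σ ν·ξ):
  E: 596.1 − 2(141.1) − 2(24.33) = 265.3
  D: 0 + 1(141.1) = 141.1
  B: 0 + 1(24.33) = 24.33

ξ₁ = 141 kmol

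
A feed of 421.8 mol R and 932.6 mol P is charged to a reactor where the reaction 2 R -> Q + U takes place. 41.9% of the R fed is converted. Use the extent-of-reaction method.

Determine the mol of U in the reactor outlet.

88.4 mol

R reacted = 0.419 × 421.8 = 176.7 mol; ν_R = −2, so ξ = 176.7/2 = 88.37 mol.
Outlet amounts (n = n₀ + ν ξ):
  R: 421.8 − 2(88.37) = 245.1
  Q: 0 + 1(88.37) = 88.37
  U: 0 + 1(88.37) = 88.37
  P: 932.6 (inert)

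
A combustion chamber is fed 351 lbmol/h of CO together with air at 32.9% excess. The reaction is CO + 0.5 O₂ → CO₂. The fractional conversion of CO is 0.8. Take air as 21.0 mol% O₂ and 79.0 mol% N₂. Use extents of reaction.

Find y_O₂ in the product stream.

0.0703

Stoichiometric O₂ = 0.5 × 351 = 175.5 lbmol/h; O₂ fed = 175.5 × 1.329 = 233.2 lbmol/h.
N₂ fed = 233.2 × 79/21 = 877.4 lbmol/h.
Fuel reacted = 0.8 × 351 → ξ = 280.8 lbmol/h.
Outlet (n = n₀ + ν ξ):
  CO: 351 − 1(280.8) = 70.2
  O₂: 233.2 − 0.5(280.8) = 92.84
  N₂: 877.4 (inert)
  CO₂: 0 + 1(280.8) = 280.8
Total out = 1321 lbmol/h; y_O₂ = 92.84 / 1321 = 0.07027.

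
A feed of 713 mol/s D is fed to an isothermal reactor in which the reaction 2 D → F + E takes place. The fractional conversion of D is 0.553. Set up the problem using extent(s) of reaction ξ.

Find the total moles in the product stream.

713 mol/s

D reacted = 0.553 × 713 = 394.3 mol/s; ν_D = −2, so ξ = 394.3/2 = 197.1 mol/s.
Outlet amounts (n = n₀ + ν ξ):
  D: 713 − 2(197.1) = 318.7
  F: 0 + 1(197.1) = 197.1
  E: 0 + 1(197.1) = 197.1
Total out = 318.7 + 197.1 + 197.1 = 713 mol/s.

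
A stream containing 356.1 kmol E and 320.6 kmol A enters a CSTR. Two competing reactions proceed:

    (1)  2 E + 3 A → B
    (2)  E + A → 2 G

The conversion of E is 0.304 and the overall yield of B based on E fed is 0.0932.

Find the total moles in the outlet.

544 kmol

Yield of B: 1ξ₁ / 356.1 = 0.0932 → ξ₁ = 33.19 kmol.
Conversion of E: 2ξ₁ + 1ξ₂ = 0.304 × 356.1 = 108.3 → ξ₂ = 41.88 kmol.
Outlet amounts (n = n₀ + Σ ν·ξ):
  E: 356.1 − 2(33.19) − 1(41.88) = 247.8
  A: 320.6 − 3(33.19) − 1(41.88) = 179.2
  B: 0 + 1(33.19) = 33.19
  G: 0 + 2(41.88) = 83.75
Total out = 247.8 + 179.2 + 33.19 + 83.75 = 543.9 kmol.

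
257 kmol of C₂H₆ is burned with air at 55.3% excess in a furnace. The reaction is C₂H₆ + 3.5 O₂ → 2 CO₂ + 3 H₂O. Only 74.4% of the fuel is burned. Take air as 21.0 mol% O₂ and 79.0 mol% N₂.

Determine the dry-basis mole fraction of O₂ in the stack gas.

Stoichiometric O₂ = 3.5 × 257 = 899.5 kmol; O₂ fed = 899.5 × 1.553 = 1397 kmol.
N₂ fed = 1397 × 79/21 = 5255 kmol.
Fuel reacted = 0.744 × 257 → ξ = 191.2 kmol.
Outlet (n = n₀ + ν ξ):
  C₂H₆: 257 − 1(191.2) = 65.79
  O₂: 1397 − 3.5(191.2) = 727.7
  N₂: 5255 (inert)
  CO₂: 0 + 2(191.2) = 382.4
  H₂O: 0 + 3(191.2) = 573.6
Dry total = 6431 kmol; y_O₂ (dry) = 727.7 / 6431 = 0.1132.

0.113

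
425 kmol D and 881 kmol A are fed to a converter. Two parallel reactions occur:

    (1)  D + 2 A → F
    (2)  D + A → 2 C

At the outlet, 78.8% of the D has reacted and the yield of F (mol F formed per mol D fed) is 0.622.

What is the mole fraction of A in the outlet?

0.362

Yield of F: 1ξ₁ / 425 = 0.622 → ξ₁ = 264.4 kmol.
Conversion of D: 1ξ₁ + 1ξ₂ = 0.788 × 425 = 334.9 → ξ₂ = 70.55 kmol.
Outlet amounts (n = n₀ + Σ ν·ξ):
  D: 425 − 1(264.4) − 1(70.55) = 90.1
  A: 881 − 2(264.4) − 1(70.55) = 281.8
  F: 0 + 1(264.4) = 264.4
  C: 0 + 2(70.55) = 141.1
Total out = 777.3 kmol; y_A = 281.8 / 777.3 = 0.3625.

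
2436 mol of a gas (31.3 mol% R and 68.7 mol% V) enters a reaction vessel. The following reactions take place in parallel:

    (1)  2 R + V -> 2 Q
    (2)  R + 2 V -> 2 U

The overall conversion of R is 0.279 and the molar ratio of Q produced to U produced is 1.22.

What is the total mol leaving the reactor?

Conversion of R: R consumed = 0.279 × 762.5 = 212.7 mol = 2ξ₁ + 1ξ₂.
Selectivity: 2ξ₁ / (2ξ₂) = 1.22 → ξ₁ = 1.22 ξ₂.
Substitute: (2·1.22 + 1) ξ₂ = 212.7 → ξ₂ = 61.84 mol, ξ₁ = 75.44 mol.
Outlet amounts (n = n₀ + Σ ν·ξ):
  R: 762.5 − 2(75.44) − 1(61.84) = 549.7
  V: 1674 − 1(75.44) − 2(61.84) = 1474
  Q: 0 + 2(75.44) = 150.9
  U: 0 + 2(61.84) = 123.7
Total out = 549.7 + 1474 + 150.9 + 123.7 = 2299 mol.

2300 mol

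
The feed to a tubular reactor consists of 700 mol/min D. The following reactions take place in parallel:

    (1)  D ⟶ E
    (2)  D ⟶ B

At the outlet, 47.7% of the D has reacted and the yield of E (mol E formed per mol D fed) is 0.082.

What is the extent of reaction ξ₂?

Yield of E: 1ξ₁ / 700 = 0.082 → ξ₁ = 57.4 mol/min.
Conversion of D: 1ξ₁ + 1ξ₂ = 0.477 × 700 = 333.9 → ξ₂ = 276.5 mol/min.
Outlet amounts (n = n₀ + Σ ν·ξ):
  D: 700 − 1(57.4) − 1(276.5) = 366.1
  E: 0 + 1(57.4) = 57.4
  B: 0 + 1(276.5) = 276.5

ξ₂ = 276 mol/min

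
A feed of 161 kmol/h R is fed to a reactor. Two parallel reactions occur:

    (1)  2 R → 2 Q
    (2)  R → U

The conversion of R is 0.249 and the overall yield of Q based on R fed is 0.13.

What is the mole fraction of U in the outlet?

Yield of Q: 2ξ₁ / 161 = 0.13 → ξ₁ = 10.46 kmol/h.
Conversion of R: 2ξ₁ + 1ξ₂ = 0.249 × 161 = 40.09 → ξ₂ = 19.16 kmol/h.
Outlet amounts (n = n₀ + Σ ν·ξ):
  R: 161 − 2(10.46) − 1(19.16) = 120.9
  Q: 0 + 2(10.46) = 20.93
  U: 0 + 1(19.16) = 19.16
Total out = 161 kmol/h; y_U = 19.16 / 161 = 0.119.

0.119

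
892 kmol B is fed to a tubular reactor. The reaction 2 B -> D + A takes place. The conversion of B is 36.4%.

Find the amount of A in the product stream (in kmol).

162 kmol

B reacted = 0.364 × 892 = 324.7 kmol; ν_B = −2, so ξ = 324.7/2 = 162.3 kmol.
Outlet amounts (n = n₀ + ν ξ):
  B: 892 − 2(162.3) = 567.3
  D: 0 + 1(162.3) = 162.3
  A: 0 + 1(162.3) = 162.3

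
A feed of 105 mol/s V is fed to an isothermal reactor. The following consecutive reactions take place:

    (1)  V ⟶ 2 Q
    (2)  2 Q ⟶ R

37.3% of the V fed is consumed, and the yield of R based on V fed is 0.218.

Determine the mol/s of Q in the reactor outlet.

Conversion of V: V consumed = 1ξ₁ = 0.373 × 105 → ξ₁ = 39.16 mol/s.
Yield of R: 1ξ₂ / 105 = 0.218 → ξ₂ = 22.89 mol/s.
Outlet amounts (n = n₀ + Σ ν·ξ):
  V: 105 − 1(39.16) = 65.84
  Q: 0 + 2(39.16) − 2(22.89) = 32.55
  R: 0 + 1(22.89) = 22.89

32.5 mol/s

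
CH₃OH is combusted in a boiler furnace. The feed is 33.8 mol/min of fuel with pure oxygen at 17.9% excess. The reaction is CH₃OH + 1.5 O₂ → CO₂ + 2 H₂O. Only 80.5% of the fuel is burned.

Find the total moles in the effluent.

107 mol/min

Stoichiometric O₂ = 1.5 × 33.8 = 50.7 mol/min; O₂ fed = 50.7 × 1.179 = 59.78 mol/min.
Fuel reacted = 0.805 × 33.8 → ξ = 27.21 mol/min.
Outlet (n = n₀ + ν ξ):
  CH₃OH: 33.8 − 1(27.21) = 6.591
  O₂: 59.78 − 1.5(27.21) = 18.96
  CO₂: 0 + 1(27.21) = 27.21
  H₂O: 0 + 2(27.21) = 54.42
Total out = 6.591 + 18.96 + 27.21 + 54.42 = 107.2 mol/min.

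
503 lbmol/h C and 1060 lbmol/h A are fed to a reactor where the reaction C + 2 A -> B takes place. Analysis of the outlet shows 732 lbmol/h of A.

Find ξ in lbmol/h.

ξ = 164 lbmol/h

For A: n = n₀ − 2ξ → 732 = 1060 − 2ξ, giving ξ = 164 lbmol/h.
Outlet amounts (n = n₀ + ν ξ):
  C: 503 − 1(164) = 339
  A: 1060 − 2(164) = 732
  B: 0 + 1(164) = 164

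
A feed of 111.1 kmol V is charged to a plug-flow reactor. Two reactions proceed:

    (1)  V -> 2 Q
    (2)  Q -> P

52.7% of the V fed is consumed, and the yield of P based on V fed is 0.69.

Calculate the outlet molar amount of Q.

Conversion of V: V consumed = 1ξ₁ = 0.527 × 111.1 → ξ₁ = 58.55 kmol.
Yield of P: 1ξ₂ / 111.1 = 0.69 → ξ₂ = 76.66 kmol.
Outlet amounts (n = n₀ + Σ ν·ξ):
  V: 111.1 − 1(58.55) = 52.55
  Q: 0 + 2(58.55) − 1(76.66) = 40.44
  P: 0 + 1(76.66) = 76.66

40.4 kmol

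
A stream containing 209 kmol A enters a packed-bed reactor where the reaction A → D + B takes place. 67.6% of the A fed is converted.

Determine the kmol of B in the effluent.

A reacted = 0.676 × 209 = 141.3 kmol; ν_A = −1, so ξ = 141.3/1 = 141.3 kmol.
Outlet amounts (n = n₀ + ν ξ):
  A: 209 − 1(141.3) = 67.72
  D: 0 + 1(141.3) = 141.3
  B: 0 + 1(141.3) = 141.3

141 kmol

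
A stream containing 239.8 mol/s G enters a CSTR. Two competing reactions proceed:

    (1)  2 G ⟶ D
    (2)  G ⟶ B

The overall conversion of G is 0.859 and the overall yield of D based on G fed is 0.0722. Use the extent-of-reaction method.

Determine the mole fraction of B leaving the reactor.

0.77

Yield of D: 1ξ₁ / 239.8 = 0.0722 → ξ₁ = 17.31 mol/s.
Conversion of G: 2ξ₁ + 1ξ₂ = 0.859 × 239.8 = 206 → ξ₂ = 171.4 mol/s.
Outlet amounts (n = n₀ + Σ ν·ξ):
  G: 239.8 − 2(17.31) − 1(171.4) = 33.81
  D: 0 + 1(17.31) = 17.31
  B: 0 + 1(171.4) = 171.4
Total out = 222.5 mol/s; y_B = 171.4 / 222.5 = 0.7702.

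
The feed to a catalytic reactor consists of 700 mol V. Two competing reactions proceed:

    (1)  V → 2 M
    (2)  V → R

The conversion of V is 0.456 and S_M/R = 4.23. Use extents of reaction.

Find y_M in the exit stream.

Conversion of V: V consumed = 0.456 × 700 = 319.2 mol = 1ξ₁ + 1ξ₂.
Selectivity: 2ξ₁ / (1ξ₂) = 4.23 → ξ₁ = 2.115 ξ₂.
Substitute: (1·2.115 + 1) ξ₂ = 319.2 → ξ₂ = 102.5 mol, ξ₁ = 216.7 mol.
Outlet amounts (n = n₀ + Σ ν·ξ):
  V: 700 − 1(216.7) − 1(102.5) = 380.8
  M: 0 + 2(216.7) = 433.5
  R: 0 + 1(102.5) = 102.5
Total out = 916.7 mol; y_M = 433.5 / 916.7 = 0.4728.

0.473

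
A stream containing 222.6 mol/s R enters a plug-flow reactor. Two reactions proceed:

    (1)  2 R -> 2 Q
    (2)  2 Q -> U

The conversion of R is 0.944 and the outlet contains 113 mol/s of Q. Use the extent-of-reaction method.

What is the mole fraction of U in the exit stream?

0.279

Conversion of R: R consumed = 2ξ₁ = 0.944 × 222.6 → ξ₁ = 105.1 mol/s.
Q balance: n_Q = 0 + 2ξ₁ − 2ξ₂ = 113 → ξ₂ = (2·105.1 − 113)/2 = 48.57 mol/s.
Outlet amounts (n = n₀ + Σ ν·ξ):
  R: 222.6 − 2(105.1) = 12.47
  Q: 0 + 2(105.1) − 2(48.57) = 113
  U: 0 + 1(48.57) = 48.57
Total out = 174 mol/s; y_U = 48.57 / 174 = 0.2791.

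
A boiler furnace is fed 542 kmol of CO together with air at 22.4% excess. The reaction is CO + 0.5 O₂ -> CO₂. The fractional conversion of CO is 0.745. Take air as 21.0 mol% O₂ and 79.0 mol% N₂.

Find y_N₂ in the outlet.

0.65

Stoichiometric O₂ = 0.5 × 542 = 271 kmol; O₂ fed = 271 × 1.224 = 331.7 kmol.
N₂ fed = 331.7 × 79/21 = 1248 kmol.
Fuel reacted = 0.745 × 542 → ξ = 403.8 kmol.
Outlet (n = n₀ + ν ξ):
  CO: 542 − 1(403.8) = 138.2
  O₂: 331.7 − 0.5(403.8) = 129.8
  N₂: 1248 (inert)
  CO₂: 0 + 1(403.8) = 403.8
Total out = 1920 kmol; y_N₂ = 1248 / 1920 = 0.65.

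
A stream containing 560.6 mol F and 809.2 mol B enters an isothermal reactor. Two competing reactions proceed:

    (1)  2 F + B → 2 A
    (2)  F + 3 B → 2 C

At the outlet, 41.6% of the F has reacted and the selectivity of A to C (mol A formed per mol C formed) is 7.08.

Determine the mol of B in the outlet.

Conversion of F: F consumed = 0.416 × 560.6 = 233.2 mol = 2ξ₁ + 1ξ₂.
Selectivity: 2ξ₁ / (2ξ₂) = 7.08 → ξ₁ = 7.08 ξ₂.
Substitute: (2·7.08 + 1) ξ₂ = 233.2 → ξ₂ = 15.38 mol, ξ₁ = 108.9 mol.
Outlet amounts (n = n₀ + Σ ν·ξ):
  F: 560.6 − 2(108.9) − 1(15.38) = 327.4
  B: 809.2 − 1(108.9) − 3(15.38) = 654.1
  A: 0 + 2(108.9) = 217.8
  C: 0 + 2(15.38) = 30.77

654 mol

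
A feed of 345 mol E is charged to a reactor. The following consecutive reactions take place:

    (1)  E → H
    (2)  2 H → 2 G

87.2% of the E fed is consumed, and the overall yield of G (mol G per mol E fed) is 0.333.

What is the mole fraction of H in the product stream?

Conversion of E: E consumed = 1ξ₁ = 0.872 × 345 → ξ₁ = 300.8 mol.
Yield of G: 2ξ₂ / 345 = 0.333 → ξ₂ = 57.44 mol.
Outlet amounts (n = n₀ + Σ ν·ξ):
  E: 345 − 1(300.8) = 44.16
  H: 0 + 1(300.8) − 2(57.44) = 186
  G: 0 + 2(57.44) = 114.9
Total out = 345 mol; y_H = 186 / 345 = 0.539.

0.539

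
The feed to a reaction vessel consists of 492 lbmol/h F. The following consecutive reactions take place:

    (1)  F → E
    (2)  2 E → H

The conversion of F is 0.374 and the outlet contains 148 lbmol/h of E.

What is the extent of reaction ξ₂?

ξ₂ = 18 lbmol/h

Conversion of F: F consumed = 1ξ₁ = 0.374 × 492 → ξ₁ = 184 lbmol/h.
E balance: n_E = 0 + 1ξ₁ − 2ξ₂ = 148 → ξ₂ = (1·184 − 148)/2 = 18 lbmol/h.
Outlet amounts (n = n₀ + Σ ν·ξ):
  F: 492 − 1(184) = 308
  E: 0 + 1(184) − 2(18) = 148
  H: 0 + 1(18) = 18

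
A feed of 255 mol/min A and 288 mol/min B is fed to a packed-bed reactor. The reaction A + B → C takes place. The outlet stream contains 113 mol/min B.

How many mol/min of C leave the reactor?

175 mol/min

For B: n = n₀ − 1ξ → 113 = 288 − 1ξ, giving ξ = 175 mol/min.
Outlet amounts (n = n₀ + ν ξ):
  A: 255 − 1(175) = 80
  B: 288 − 1(175) = 113
  C: 0 + 1(175) = 175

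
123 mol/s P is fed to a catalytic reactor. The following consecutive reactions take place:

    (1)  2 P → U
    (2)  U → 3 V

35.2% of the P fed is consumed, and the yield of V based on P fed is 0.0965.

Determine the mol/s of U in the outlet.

17.7 mol/s

Conversion of P: P consumed = 2ξ₁ = 0.352 × 123 → ξ₁ = 21.65 mol/s.
Yield of V: 3ξ₂ / 123 = 0.0965 → ξ₂ = 3.957 mol/s.
Outlet amounts (n = n₀ + Σ ν·ξ):
  P: 123 − 2(21.65) = 79.7
  U: 0 + 1(21.65) − 1(3.957) = 17.69
  V: 0 + 3(3.957) = 11.87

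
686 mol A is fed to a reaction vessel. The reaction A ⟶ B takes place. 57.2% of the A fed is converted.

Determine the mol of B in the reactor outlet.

392 mol

A reacted = 0.572 × 686 = 392.4 mol; ν_A = −1, so ξ = 392.4/1 = 392.4 mol.
Outlet amounts (n = n₀ + ν ξ):
  A: 686 − 1(392.4) = 293.6
  B: 0 + 1(392.4) = 392.4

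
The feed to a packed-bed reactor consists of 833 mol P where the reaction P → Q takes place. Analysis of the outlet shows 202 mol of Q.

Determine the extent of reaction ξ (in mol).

ξ = 202 mol

For Q: n = n₀ + 1ξ → 202 = 0 + 1ξ, giving ξ = 202 mol.
Outlet amounts (n = n₀ + ν ξ):
  P: 833 − 1(202) = 631
  Q: 0 + 1(202) = 202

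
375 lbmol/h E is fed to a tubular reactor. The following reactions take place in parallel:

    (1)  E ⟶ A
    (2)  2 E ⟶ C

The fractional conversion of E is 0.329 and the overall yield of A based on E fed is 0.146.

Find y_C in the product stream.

0.101

Yield of A: 1ξ₁ / 375 = 0.146 → ξ₁ = 54.75 lbmol/h.
Conversion of E: 1ξ₁ + 2ξ₂ = 0.329 × 375 = 123.4 → ξ₂ = 34.31 lbmol/h.
Outlet amounts (n = n₀ + Σ ν·ξ):
  E: 375 − 1(54.75) − 2(34.31) = 251.6
  A: 0 + 1(54.75) = 54.75
  C: 0 + 1(34.31) = 34.31
Total out = 340.7 lbmol/h; y_C = 34.31 / 340.7 = 0.1007.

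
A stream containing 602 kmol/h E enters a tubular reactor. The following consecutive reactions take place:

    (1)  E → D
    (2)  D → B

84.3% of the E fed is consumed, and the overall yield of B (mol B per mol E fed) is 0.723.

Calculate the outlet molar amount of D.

72.2 kmol/h

Conversion of E: E consumed = 1ξ₁ = 0.843 × 602 → ξ₁ = 507.5 kmol/h.
Yield of B: 1ξ₂ / 602 = 0.723 → ξ₂ = 435.2 kmol/h.
Outlet amounts (n = n₀ + Σ ν·ξ):
  E: 602 − 1(507.5) = 94.51
  D: 0 + 1(507.5) − 1(435.2) = 72.24
  B: 0 + 1(435.2) = 435.2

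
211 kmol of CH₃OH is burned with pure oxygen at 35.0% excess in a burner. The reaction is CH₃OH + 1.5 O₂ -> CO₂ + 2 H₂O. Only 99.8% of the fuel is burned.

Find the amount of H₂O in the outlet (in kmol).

Stoichiometric O₂ = 1.5 × 211 = 316.5 kmol; O₂ fed = 316.5 × 1.350 = 427.3 kmol.
Fuel reacted = 0.998 × 211 → ξ = 210.6 kmol.
Outlet (n = n₀ + ν ξ):
  CH₃OH: 211 − 1(210.6) = 0.422
  O₂: 427.3 − 1.5(210.6) = 111.4
  CO₂: 0 + 1(210.6) = 210.6
  H₂O: 0 + 2(210.6) = 421.2

421 kmol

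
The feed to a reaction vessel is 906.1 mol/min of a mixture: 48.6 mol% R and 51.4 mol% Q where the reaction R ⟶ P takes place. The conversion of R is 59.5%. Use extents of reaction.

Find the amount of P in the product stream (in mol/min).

262 mol/min

R reacted = 0.595 × 440.4 = 262 mol/min; ν_R = −1, so ξ = 262/1 = 262 mol/min.
Outlet amounts (n = n₀ + ν ξ):
  R: 440.4 − 1(262) = 178.3
  P: 0 + 1(262) = 262
  Q: 465.7 (inert)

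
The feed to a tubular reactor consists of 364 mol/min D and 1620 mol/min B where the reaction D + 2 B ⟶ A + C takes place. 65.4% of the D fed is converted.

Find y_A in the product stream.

D reacted = 0.654 × 364 = 238.1 mol/min; ν_D = −1, so ξ = 238.1/1 = 238.1 mol/min.
Outlet amounts (n = n₀ + ν ξ):
  D: 364 − 1(238.1) = 125.9
  B: 1620 − 2(238.1) = 1144
  A: 0 + 1(238.1) = 238.1
  C: 0 + 1(238.1) = 238.1
Total out = 1746 mol/min; y_A = 238.1 / 1746 = 0.1363.

0.136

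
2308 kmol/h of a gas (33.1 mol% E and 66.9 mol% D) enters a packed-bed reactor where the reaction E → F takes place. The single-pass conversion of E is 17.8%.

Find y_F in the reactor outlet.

0.0589

E reacted = 0.178 × 763.9 = 136 kmol/h; ν_E = −1, so ξ = 136/1 = 136 kmol/h.
Outlet amounts (n = n₀ + ν ξ):
  E: 763.9 − 1(136) = 628
  F: 0 + 1(136) = 136
  D: 1544 (inert)
Total out = 2308 kmol/h; y_F = 136 / 2308 = 0.05892.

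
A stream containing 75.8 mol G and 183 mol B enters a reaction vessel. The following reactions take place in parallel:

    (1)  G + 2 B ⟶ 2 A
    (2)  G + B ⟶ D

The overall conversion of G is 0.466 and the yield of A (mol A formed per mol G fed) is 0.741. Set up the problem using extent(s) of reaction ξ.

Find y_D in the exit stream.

Yield of A: 2ξ₁ / 75.8 = 0.741 → ξ₁ = 28.08 mol.
Conversion of G: 1ξ₁ + 1ξ₂ = 0.466 × 75.8 = 35.32 → ξ₂ = 7.239 mol.
Outlet amounts (n = n₀ + Σ ν·ξ):
  G: 75.8 − 1(28.08) − 1(7.239) = 40.48
  B: 183 − 2(28.08) − 1(7.239) = 119.6
  A: 0 + 2(28.08) = 56.17
  D: 0 + 1(7.239) = 7.239
Total out = 223.5 mol; y_D = 7.239 / 223.5 = 0.03239.

0.0324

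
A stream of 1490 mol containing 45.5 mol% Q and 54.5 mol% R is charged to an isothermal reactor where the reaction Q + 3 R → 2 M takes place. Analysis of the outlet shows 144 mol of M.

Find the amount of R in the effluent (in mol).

For M: n = n₀ + 2ξ → 144 = 0 + 2ξ, giving ξ = 72 mol.
Outlet amounts (n = n₀ + ν ξ):
  Q: 678 − 1(72) = 606
  R: 812 − 3(72) = 596
  M: 0 + 2(72) = 144

596 mol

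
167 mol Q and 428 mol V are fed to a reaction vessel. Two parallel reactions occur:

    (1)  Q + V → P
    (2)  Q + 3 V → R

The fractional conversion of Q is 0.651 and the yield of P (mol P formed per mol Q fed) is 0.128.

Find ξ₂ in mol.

ξ₂ = 87.3 mol

Yield of P: 1ξ₁ / 167 = 0.128 → ξ₁ = 21.38 mol.
Conversion of Q: 1ξ₁ + 1ξ₂ = 0.651 × 167 = 108.7 → ξ₂ = 87.34 mol.
Outlet amounts (n = n₀ + Σ ν·ξ):
  Q: 167 − 1(21.38) − 1(87.34) = 58.28
  V: 428 − 1(21.38) − 3(87.34) = 144.6
  P: 0 + 1(21.38) = 21.38
  R: 0 + 1(87.34) = 87.34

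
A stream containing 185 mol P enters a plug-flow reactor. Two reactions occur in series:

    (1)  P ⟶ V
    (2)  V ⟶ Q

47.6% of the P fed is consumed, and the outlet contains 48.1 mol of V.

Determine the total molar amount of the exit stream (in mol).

Conversion of P: P consumed = 1ξ₁ = 0.476 × 185 → ξ₁ = 88.06 mol.
V balance: n_V = 0 + 1ξ₁ − 1ξ₂ = 48.1 → ξ₂ = (1·88.06 − 48.1)/1 = 39.96 mol.
Outlet amounts (n = n₀ + Σ ν·ξ):
  P: 185 − 1(88.06) = 96.94
  V: 0 + 1(88.06) − 1(39.96) = 48.1
  Q: 0 + 1(39.96) = 39.96
Total out = 96.94 + 48.1 + 39.96 = 185 mol.

185 mol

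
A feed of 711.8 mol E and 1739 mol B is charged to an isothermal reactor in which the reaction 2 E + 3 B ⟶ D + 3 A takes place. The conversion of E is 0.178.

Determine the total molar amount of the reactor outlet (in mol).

E reacted = 0.178 × 711.8 = 126.7 mol; ν_E = −2, so ξ = 126.7/2 = 63.35 mol.
Outlet amounts (n = n₀ + ν ξ):
  E: 711.8 − 2(63.35) = 585.1
  B: 1739 − 3(63.35) = 1549
  D: 0 + 1(63.35) = 63.35
  A: 0 + 3(63.35) = 190.1
Total out = 585.1 + 1549 + 63.35 + 190.1 = 2387 mol.

2390 mol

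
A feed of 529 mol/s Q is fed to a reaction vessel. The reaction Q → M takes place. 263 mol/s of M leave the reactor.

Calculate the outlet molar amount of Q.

266 mol/s

For M: n = n₀ + 1ξ → 263 = 0 + 1ξ, giving ξ = 263 mol/s.
Outlet amounts (n = n₀ + ν ξ):
  Q: 529 − 1(263) = 266
  M: 0 + 1(263) = 263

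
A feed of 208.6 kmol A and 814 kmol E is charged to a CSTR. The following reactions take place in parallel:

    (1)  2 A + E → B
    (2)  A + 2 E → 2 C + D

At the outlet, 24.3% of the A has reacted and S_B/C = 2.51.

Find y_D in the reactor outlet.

Conversion of A: A consumed = 0.243 × 208.6 = 50.69 kmol = 2ξ₁ + 1ξ₂.
Selectivity: 1ξ₁ / (2ξ₂) = 2.51 → ξ₁ = 5.02 ξ₂.
Substitute: (2·5.02 + 1) ξ₂ = 50.69 → ξ₂ = 4.591 kmol, ξ₁ = 23.05 kmol.
Outlet amounts (n = n₀ + Σ ν·ξ):
  A: 208.6 − 2(23.05) − 1(4.591) = 157.9
  E: 814 − 1(23.05) − 2(4.591) = 781.8
  B: 0 + 1(23.05) = 23.05
  C: 0 + 2(4.591) = 9.183
  D: 0 + 1(4.591) = 4.591
Total out = 976.5 kmol; y_D = 4.591 / 976.5 = 0.004702.

0.0047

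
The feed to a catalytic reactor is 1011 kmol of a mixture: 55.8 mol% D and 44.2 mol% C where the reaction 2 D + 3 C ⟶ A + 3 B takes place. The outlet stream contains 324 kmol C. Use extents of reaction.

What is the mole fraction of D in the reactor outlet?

For C: n = n₀ − 3ξ → 324 = 446.9 − 3ξ, giving ξ = 40.95 kmol.
Outlet amounts (n = n₀ + ν ξ):
  D: 564.1 − 2(40.95) = 482.2
  C: 446.9 − 3(40.95) = 324
  A: 0 + 1(40.95) = 40.95
  B: 0 + 3(40.95) = 122.9
Total out = 970 kmol; y_D = 482.2 / 970 = 0.4971.

0.497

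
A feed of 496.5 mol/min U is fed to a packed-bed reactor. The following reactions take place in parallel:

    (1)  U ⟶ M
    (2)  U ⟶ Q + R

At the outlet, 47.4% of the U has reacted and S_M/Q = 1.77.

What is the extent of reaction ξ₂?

ξ₂ = 85 mol/min

Conversion of U: U consumed = 0.474 × 496.5 = 235.3 mol/min = 1ξ₁ + 1ξ₂.
Selectivity: 1ξ₁ / (1ξ₂) = 1.77 → ξ₁ = 1.77 ξ₂.
Substitute: (1·1.77 + 1) ξ₂ = 235.3 → ξ₂ = 84.96 mol/min, ξ₁ = 150.4 mol/min.
Outlet amounts (n = n₀ + Σ ν·ξ):
  U: 496.5 − 1(150.4) − 1(84.96) = 261.2
  M: 0 + 1(150.4) = 150.4
  Q: 0 + 1(84.96) = 84.96
  R: 0 + 1(84.96) = 84.96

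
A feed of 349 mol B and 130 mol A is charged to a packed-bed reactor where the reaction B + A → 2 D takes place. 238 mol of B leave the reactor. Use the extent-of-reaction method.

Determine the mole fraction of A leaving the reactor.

0.0397

For B: n = n₀ − 1ξ → 238 = 349 − 1ξ, giving ξ = 111 mol.
Outlet amounts (n = n₀ + ν ξ):
  B: 349 − 1(111) = 238
  A: 130 − 1(111) = 19
  D: 0 + 2(111) = 222
Total out = 479 mol; y_A = 19 / 479 = 0.03967.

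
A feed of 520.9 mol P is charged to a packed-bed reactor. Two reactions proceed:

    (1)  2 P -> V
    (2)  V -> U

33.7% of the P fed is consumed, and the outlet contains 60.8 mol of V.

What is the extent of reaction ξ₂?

Conversion of P: P consumed = 2ξ₁ = 0.337 × 520.9 → ξ₁ = 87.77 mol.
V balance: n_V = 0 + 1ξ₁ − 1ξ₂ = 60.8 → ξ₂ = (1·87.77 − 60.8)/1 = 26.97 mol.
Outlet amounts (n = n₀ + Σ ν·ξ):
  P: 520.9 − 2(87.77) = 345.4
  V: 0 + 1(87.77) − 1(26.97) = 60.8
  U: 0 + 1(26.97) = 26.97

ξ₂ = 27 mol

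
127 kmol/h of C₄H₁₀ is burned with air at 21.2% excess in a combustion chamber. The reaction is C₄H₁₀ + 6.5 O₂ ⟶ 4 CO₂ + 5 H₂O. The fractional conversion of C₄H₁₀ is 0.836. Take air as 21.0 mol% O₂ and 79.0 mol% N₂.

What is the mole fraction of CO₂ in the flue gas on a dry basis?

Stoichiometric O₂ = 6.5 × 127 = 825.5 kmol/h; O₂ fed = 825.5 × 1.212 = 1001 kmol/h.
N₂ fed = 1001 × 79/21 = 3764 kmol/h.
Fuel reacted = 0.836 × 127 → ξ = 106.2 kmol/h.
Outlet (n = n₀ + ν ξ):
  C₄H₁₀: 127 − 1(106.2) = 20.83
  O₂: 1001 − 6.5(106.2) = 310.4
  N₂: 3764 (inert)
  CO₂: 0 + 4(106.2) = 424.7
  H₂O: 0 + 5(106.2) = 530.9
Dry total = 4520 kmol/h; y_CO₂ (dry) = 424.7 / 4520 = 0.09396.

0.094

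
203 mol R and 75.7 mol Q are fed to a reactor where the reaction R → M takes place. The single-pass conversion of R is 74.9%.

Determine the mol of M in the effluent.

152 mol

R reacted = 0.749 × 203 = 152 mol; ν_R = −1, so ξ = 152/1 = 152 mol.
Outlet amounts (n = n₀ + ν ξ):
  R: 203 − 1(152) = 50.95
  M: 0 + 1(152) = 152
  Q: 75.7 (inert)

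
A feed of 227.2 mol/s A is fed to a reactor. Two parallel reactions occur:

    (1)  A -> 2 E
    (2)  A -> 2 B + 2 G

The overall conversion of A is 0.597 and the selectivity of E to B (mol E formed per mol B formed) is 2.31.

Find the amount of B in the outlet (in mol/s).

Conversion of A: A consumed = 0.597 × 227.2 = 135.6 mol/s = 1ξ₁ + 1ξ₂.
Selectivity: 2ξ₁ / (2ξ₂) = 2.31 → ξ₁ = 2.31 ξ₂.
Substitute: (1·2.31 + 1) ξ₂ = 135.6 → ξ₂ = 40.98 mol/s, ξ₁ = 94.66 mol/s.
Outlet amounts (n = n₀ + Σ ν·ξ):
  A: 227.2 − 1(94.66) − 1(40.98) = 91.56
  E: 0 + 2(94.66) = 189.3
  B: 0 + 2(40.98) = 81.96
  G: 0 + 2(40.98) = 81.96

82 mol/s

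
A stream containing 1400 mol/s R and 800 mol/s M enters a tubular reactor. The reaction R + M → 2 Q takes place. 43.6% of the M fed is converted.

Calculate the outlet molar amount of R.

M reacted = 0.436 × 800 = 348.8 mol/s; ν_M = −1, so ξ = 348.8/1 = 348.8 mol/s.
Outlet amounts (n = n₀ + ν ξ):
  R: 1400 − 1(348.8) = 1051
  M: 800 − 1(348.8) = 451.2
  Q: 0 + 2(348.8) = 697.6

1050 mol/s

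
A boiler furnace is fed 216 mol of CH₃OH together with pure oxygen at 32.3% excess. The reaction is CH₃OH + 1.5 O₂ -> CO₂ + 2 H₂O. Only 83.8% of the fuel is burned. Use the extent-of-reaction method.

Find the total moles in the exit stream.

735 mol

Stoichiometric O₂ = 1.5 × 216 = 324 mol; O₂ fed = 324 × 1.323 = 428.7 mol.
Fuel reacted = 0.838 × 216 → ξ = 181 mol.
Outlet (n = n₀ + ν ξ):
  CH₃OH: 216 − 1(181) = 34.99
  O₂: 428.7 − 1.5(181) = 157.1
  CO₂: 0 + 1(181) = 181
  H₂O: 0 + 2(181) = 362
Total out = 34.99 + 157.1 + 181 + 362 = 735.2 mol.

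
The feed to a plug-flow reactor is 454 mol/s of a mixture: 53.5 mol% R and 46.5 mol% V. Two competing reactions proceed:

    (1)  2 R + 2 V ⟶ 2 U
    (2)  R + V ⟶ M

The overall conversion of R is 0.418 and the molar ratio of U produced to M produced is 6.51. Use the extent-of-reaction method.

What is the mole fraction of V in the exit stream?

Conversion of R: R consumed = 0.418 × 242.9 = 101.5 mol/s = 2ξ₁ + 1ξ₂.
Selectivity: 2ξ₁ / (1ξ₂) = 6.51 → ξ₁ = 3.255 ξ₂.
Substitute: (2·3.255 + 1) ξ₂ = 101.5 → ξ₂ = 13.52 mol/s, ξ₁ = 44 mol/s.
Outlet amounts (n = n₀ + Σ ν·ξ):
  R: 242.9 − 2(44) − 1(13.52) = 141.4
  V: 211.1 − 2(44) − 1(13.52) = 109.6
  U: 0 + 2(44) = 88.01
  M: 0 + 1(13.52) = 13.52
Total out = 352.5 mol/s; y_V = 109.6 / 352.5 = 0.3109.

0.311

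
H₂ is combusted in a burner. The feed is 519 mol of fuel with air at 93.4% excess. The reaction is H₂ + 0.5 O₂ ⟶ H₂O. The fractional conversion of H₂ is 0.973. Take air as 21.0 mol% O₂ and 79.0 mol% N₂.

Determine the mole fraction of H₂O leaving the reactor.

0.19

Stoichiometric O₂ = 0.5 × 519 = 259.5 mol; O₂ fed = 259.5 × 1.934 = 501.9 mol.
N₂ fed = 501.9 × 79/21 = 1888 mol.
Fuel reacted = 0.973 × 519 → ξ = 505 mol.
Outlet (n = n₀ + ν ξ):
  H₂: 519 − 1(505) = 14.01
  O₂: 501.9 − 0.5(505) = 249.4
  N₂: 1888 (inert)
  H₂O: 0 + 1(505) = 505
Total out = 2656 mol; y_H₂O = 505 / 2656 = 0.1901.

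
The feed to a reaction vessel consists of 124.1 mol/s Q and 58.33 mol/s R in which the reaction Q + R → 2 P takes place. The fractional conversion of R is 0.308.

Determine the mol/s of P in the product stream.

R reacted = 0.308 × 58.33 = 17.97 mol/s; ν_R = −1, so ξ = 17.97/1 = 17.97 mol/s.
Outlet amounts (n = n₀ + ν ξ):
  Q: 124.1 − 1(17.97) = 106.1
  R: 58.33 − 1(17.97) = 40.36
  P: 0 + 2(17.97) = 35.93

35.9 mol/s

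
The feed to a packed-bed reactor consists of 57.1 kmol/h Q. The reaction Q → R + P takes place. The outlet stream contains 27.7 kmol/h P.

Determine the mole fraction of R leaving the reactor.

0.327

For P: n = n₀ + 1ξ → 27.7 = 0 + 1ξ, giving ξ = 27.7 kmol/h.
Outlet amounts (n = n₀ + ν ξ):
  Q: 57.1 − 1(27.7) = 29.4
  R: 0 + 1(27.7) = 27.7
  P: 0 + 1(27.7) = 27.7
Total out = 84.8 kmol/h; y_R = 27.7 / 84.8 = 0.3267.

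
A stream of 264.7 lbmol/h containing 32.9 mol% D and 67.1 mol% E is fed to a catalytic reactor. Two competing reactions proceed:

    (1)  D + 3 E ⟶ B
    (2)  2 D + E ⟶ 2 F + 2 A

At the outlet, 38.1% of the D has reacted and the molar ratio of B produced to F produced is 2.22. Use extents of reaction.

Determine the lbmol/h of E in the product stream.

Conversion of D: D consumed = 0.381 × 87.09 = 33.18 lbmol/h = 1ξ₁ + 2ξ₂.
Selectivity: 1ξ₁ / (2ξ₂) = 2.22 → ξ₁ = 4.44 ξ₂.
Substitute: (1·4.44 + 2) ξ₂ = 33.18 → ξ₂ = 5.152 lbmol/h, ξ₁ = 22.88 lbmol/h.
Outlet amounts (n = n₀ + Σ ν·ξ):
  D: 87.09 − 1(22.88) − 2(5.152) = 53.91
  E: 177.6 − 3(22.88) − 1(5.152) = 103.8
  B: 0 + 1(22.88) = 22.88
  F: 0 + 2(5.152) = 10.3
  A: 0 + 2(5.152) = 10.3

104 lbmol/h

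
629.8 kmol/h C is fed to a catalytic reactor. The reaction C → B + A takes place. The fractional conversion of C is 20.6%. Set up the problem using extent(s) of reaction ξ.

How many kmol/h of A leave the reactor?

130 kmol/h

C reacted = 0.206 × 629.8 = 129.7 kmol/h; ν_C = −1, so ξ = 129.7/1 = 129.7 kmol/h.
Outlet amounts (n = n₀ + ν ξ):
  C: 629.8 − 1(129.7) = 500.1
  B: 0 + 1(129.7) = 129.7
  A: 0 + 1(129.7) = 129.7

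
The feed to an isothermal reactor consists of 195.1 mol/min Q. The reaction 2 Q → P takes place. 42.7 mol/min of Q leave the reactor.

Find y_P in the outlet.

0.641

For Q: n = n₀ − 2ξ → 42.7 = 195.1 − 2ξ, giving ξ = 76.2 mol/min.
Outlet amounts (n = n₀ + ν ξ):
  Q: 195.1 − 2(76.2) = 42.7
  P: 0 + 1(76.2) = 76.2
Total out = 118.9 mol/min; y_P = 76.2 / 118.9 = 0.6409.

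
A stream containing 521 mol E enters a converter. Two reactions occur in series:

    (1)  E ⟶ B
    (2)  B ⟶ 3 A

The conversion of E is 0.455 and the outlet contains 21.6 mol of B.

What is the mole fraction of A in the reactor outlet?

0.679

Conversion of E: E consumed = 1ξ₁ = 0.455 × 521 → ξ₁ = 237.1 mol.
B balance: n_B = 0 + 1ξ₁ − 1ξ₂ = 21.6 → ξ₂ = (1·237.1 − 21.6)/1 = 215.5 mol.
Outlet amounts (n = n₀ + Σ ν·ξ):
  E: 521 − 1(237.1) = 283.9
  B: 0 + 1(237.1) − 1(215.5) = 21.6
  A: 0 + 3(215.5) = 646.4
Total out = 951.9 mol; y_A = 646.4 / 951.9 = 0.679.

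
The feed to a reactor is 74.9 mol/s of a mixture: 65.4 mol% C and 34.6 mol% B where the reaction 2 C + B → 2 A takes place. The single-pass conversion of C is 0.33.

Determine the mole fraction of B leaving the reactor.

0.267

C reacted = 0.33 × 48.98 = 16.16 mol/s; ν_C = −2, so ξ = 16.16/2 = 8.082 mol/s.
Outlet amounts (n = n₀ + ν ξ):
  C: 48.98 − 2(8.082) = 32.82
  B: 25.92 − 1(8.082) = 17.83
  A: 0 + 2(8.082) = 16.16
Total out = 66.82 mol/s; y_B = 17.83 / 66.82 = 0.2669.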